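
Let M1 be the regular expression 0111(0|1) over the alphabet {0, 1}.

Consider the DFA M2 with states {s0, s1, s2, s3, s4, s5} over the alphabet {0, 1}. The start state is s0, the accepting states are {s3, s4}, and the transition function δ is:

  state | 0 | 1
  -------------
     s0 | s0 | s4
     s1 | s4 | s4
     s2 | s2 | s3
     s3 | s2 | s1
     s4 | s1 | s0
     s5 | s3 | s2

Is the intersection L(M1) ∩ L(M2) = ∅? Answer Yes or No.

Converting the expression M1 to a DFA (subset construction, then merging equivalent states) gives the minimal DFA with states {r0, r1, r2, r3, r4, r5, r6}, start state r0, accepting states {r6} and transitions r0: 0→r1, 1→r2; r1: 0→r2, 1→r3; r2: 0→r2, 1→r2; r3: 0→r2, 1→r4; r4: 0→r2, 1→r5; r5: 0→r6, 1→r6; r6: 0→r2, 1→r2.
Exploring the product automaton M1 × M2 from the start pair (r0, s0), following both machines on each input symbol, reaches 10 state pairs: (r0, s0), (r1, s0), (r2, s4), (r2, s0), (r3, s4), (r2, s1), (r4, s0), (r5, s4), (r6, s1), (r6, s0).
M1 accepts in {r6} and M2 accepts in {s3, s4}; no reachable pair has both components accepting, so no string drives both machines to acceptance simultaneously and L(M1) ∩ L(M2) = ∅.
So no string is accepted by both, and the intersection is empty.

Yes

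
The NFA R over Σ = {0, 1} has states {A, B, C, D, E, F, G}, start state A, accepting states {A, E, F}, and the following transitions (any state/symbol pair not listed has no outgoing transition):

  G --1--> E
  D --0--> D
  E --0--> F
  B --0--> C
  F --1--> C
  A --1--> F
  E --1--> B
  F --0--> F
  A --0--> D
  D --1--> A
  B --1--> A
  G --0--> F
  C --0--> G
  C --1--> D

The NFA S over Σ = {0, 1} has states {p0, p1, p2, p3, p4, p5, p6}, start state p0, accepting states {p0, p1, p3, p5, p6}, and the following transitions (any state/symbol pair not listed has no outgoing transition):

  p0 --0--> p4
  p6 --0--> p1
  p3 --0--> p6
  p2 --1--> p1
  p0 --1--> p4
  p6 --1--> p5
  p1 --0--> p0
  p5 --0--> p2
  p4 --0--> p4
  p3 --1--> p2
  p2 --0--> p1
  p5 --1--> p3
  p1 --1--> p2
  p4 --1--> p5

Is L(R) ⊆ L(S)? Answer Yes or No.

The string 1 is in L(R) but not in L(S).
So L(R) ⊄ L(S).

No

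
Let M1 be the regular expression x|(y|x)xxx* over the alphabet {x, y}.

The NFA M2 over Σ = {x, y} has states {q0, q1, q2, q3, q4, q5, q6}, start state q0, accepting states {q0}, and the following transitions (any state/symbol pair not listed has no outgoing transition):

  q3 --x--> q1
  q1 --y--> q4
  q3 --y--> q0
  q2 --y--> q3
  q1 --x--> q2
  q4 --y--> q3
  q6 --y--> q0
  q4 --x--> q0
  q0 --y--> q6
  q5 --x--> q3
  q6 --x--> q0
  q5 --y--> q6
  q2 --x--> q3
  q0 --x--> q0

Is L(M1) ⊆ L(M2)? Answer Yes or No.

Yes

Converting the expression M1 to a DFA (subset construction, then merging equivalent states) gives the minimal DFA with states {r0, r1, r2, r3, r4, r5}, start state r0, accepting states {r1, r5} and transitions r0: x→r1, y→r2; r1: x→r3, y→r4; r2: x→r3, y→r4; r3: x→r5, y→r4; r4: x→r4, y→r4; r5: x→r5, y→r4.
Exploring the product automaton M1 × M2 from the start pair (r0, q0), following both machines on each input symbol, reaches 7 state pairs: (r0, q0), (r1, q0), (r2, q6), (r3, q0), (r4, q6), (r4, q0), (r5, q0).
M1 accepts in {r1, r5} and M2 accepts in {q0}. The reachable pairs whose M1-component is accepting are (r1, q0), (r5, q0); in each of them the M2-component is accepting too, so the product for L(M1) \ L(M2) (M1-component accepting, M2-component rejecting) has no reachable accepting pair and the difference is empty.
Hence every string in L(M1) is also in L(M2).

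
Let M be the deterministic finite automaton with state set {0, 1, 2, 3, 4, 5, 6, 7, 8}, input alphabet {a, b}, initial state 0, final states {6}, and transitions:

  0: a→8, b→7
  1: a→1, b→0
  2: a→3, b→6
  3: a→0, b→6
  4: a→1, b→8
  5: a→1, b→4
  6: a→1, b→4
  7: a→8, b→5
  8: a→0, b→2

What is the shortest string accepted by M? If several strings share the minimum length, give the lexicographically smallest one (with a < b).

abb

A breadth-first search from 0 reaches an accepting state first via the path 0 → 8 → 2 → 6 on input abb.
No string of length < 3 is accepted (BFS exhausts all shorter strings without reaching an accepting state), and abb is the lexicographically least accepting string of length 3.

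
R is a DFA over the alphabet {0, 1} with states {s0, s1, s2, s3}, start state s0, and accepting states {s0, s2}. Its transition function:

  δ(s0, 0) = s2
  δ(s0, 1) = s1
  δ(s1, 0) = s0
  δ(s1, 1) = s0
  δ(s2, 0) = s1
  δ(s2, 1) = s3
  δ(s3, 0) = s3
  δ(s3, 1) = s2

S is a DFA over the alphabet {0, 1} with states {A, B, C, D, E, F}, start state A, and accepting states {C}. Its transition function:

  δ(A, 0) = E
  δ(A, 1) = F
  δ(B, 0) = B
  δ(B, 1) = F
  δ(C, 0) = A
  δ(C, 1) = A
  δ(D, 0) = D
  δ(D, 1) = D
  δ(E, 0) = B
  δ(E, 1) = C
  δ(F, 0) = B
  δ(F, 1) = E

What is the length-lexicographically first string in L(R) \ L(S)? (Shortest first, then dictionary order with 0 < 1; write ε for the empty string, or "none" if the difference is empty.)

The empty string ε is accepted by R but not by S.
Since ε is the unique shortest string, it is the required witness.

ε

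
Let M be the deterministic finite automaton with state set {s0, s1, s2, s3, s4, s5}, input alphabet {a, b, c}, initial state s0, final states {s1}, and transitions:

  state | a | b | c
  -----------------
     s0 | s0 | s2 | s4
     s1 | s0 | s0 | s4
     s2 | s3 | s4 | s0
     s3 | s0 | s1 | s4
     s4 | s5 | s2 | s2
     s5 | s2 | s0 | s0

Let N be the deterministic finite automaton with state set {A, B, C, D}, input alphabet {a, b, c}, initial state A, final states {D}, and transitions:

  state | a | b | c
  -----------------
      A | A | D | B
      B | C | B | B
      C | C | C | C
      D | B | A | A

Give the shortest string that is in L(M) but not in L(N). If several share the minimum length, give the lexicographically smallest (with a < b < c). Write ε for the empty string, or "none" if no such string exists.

The string bab is accepted by M but not by N.
No shorter string lies in the difference, and bab is the lexicographically first length-3 string in L(M) \ L(N).

bab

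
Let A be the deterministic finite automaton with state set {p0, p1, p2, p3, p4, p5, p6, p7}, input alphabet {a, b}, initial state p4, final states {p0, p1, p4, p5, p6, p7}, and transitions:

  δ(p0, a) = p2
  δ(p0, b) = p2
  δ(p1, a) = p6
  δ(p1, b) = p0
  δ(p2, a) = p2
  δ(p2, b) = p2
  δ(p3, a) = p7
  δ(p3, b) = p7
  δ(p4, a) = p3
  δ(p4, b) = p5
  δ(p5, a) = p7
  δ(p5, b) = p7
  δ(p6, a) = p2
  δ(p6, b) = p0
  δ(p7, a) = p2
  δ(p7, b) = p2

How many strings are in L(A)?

The useful subgraph on states {p3, p4, p5, p7} is acyclic, so L(A) is finite; the longest accepting path visits 3 useful states, giving maximum string length 2.
Counting accepting paths from p4 by length: 1 of length 0, 1 of length 1, 4 of length 2. Total 6.

6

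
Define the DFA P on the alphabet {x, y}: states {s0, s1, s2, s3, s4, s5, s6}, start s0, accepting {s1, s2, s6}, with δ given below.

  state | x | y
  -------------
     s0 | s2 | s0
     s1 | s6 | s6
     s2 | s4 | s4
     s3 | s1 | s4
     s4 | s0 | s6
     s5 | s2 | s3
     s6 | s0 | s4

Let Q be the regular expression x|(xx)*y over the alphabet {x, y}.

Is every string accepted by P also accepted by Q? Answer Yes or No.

The string yx is in L(P) but not in L(Q).
So L(P) ⊄ L(Q).

No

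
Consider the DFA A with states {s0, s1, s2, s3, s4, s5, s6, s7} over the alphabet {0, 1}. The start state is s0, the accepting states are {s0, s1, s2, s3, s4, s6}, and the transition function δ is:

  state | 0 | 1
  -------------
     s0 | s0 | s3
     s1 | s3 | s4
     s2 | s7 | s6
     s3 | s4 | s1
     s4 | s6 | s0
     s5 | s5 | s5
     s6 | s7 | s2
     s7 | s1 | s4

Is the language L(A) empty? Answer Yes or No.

No

The empty string ε is accepted: the run s0 ends in the accepting state s0.
Since at least one string is accepted, L(A) is not empty.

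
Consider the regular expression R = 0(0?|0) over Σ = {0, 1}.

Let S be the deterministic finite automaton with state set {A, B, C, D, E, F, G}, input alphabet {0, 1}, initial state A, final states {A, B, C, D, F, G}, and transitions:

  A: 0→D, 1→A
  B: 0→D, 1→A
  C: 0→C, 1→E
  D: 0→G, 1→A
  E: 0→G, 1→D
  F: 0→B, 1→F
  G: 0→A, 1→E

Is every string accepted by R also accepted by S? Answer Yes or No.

Yes

Converting the expression R to a DFA (subset construction, then merging equivalent states) gives the minimal DFA with states {r0, r1, r2, r3}, start state r0, accepting states {r1, r3} and transitions r0: 0→r1, 1→r2; r1: 0→r3, 1→r2; r2: 0→r2, 1→r2; r3: 0→r2, 1→r2.
Exploring the product automaton R × S from the start pair (r0, A), following both machines on each input symbol, reaches 7 state pairs: (r0, A), (r1, D), (r2, A), (r3, G), (r2, D), (r2, E), (r2, G).
R accepts in {r1, r3} and S accepts in {A, B, C, D, F, G}. The reachable pairs whose R-component is accepting are (r1, D), (r3, G); in each of them the S-component is accepting too, so the product for L(R) \ L(S) (R-component accepting, S-component rejecting) has no reachable accepting pair and the difference is empty.
Hence every string in L(R) is also in L(S).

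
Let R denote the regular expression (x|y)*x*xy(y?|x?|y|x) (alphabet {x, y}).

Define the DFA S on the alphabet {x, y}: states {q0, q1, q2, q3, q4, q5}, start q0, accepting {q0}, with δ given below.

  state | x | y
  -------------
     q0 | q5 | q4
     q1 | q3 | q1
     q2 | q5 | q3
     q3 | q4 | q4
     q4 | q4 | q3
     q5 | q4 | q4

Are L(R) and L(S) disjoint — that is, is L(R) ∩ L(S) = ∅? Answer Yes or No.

Yes

Converting the expression R to a DFA (subset construction, then merging equivalent states) gives the minimal DFA with states {r0, r1, r2, r3, r4}, start state r0, accepting states {r2, r3, r4} and transitions r0: x→r1, y→r0; r1: x→r1, y→r2; r2: x→r3, y→r4; r3: x→r1, y→r2; r4: x→r1, y→r0.
Exploring the product automaton R × S from the start pair (r0, q0), following both machines on each input symbol, reaches 10 state pairs: (r0, q0), (r1, q5), (r0, q4), (r1, q4), (r2, q4), (r0, q3), (r2, q3), (r3, q4), (r4, q3), (r4, q4).
R accepts in {r2, r3, r4} and S accepts in {q0}; no reachable pair has both components accepting, so no string drives both machines to acceptance simultaneously and L(R) ∩ L(S) = ∅.
So no string is accepted by both, and the intersection is empty.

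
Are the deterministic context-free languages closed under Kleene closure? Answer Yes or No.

L = {c aⁿbⁿ : n≥0} ∪ {cc aⁿb²ⁿ : n≥0} is a DCFL (the number of leading c's fixes which ratio the DPDA checks), but L* is not. Every word of L starts with c, so in a factorisation of the string cc aⁱbʲ (i≥1) into words of L each factor begins at one of the two c's: either the whole string is a single word of L (forcing j = 2i), or it splits as c · (c aⁱbʲ) with c ∈ L (take n = 0) and c aⁱbʲ ∈ L (forcing j = i). Thus L* ∩ cca⁺b* = {cc aⁿbⁿ : n≥1} ∪ {cc aⁿb²ⁿ : n≥1}. A DPDA for L* would give one for this intersection with a regular set, and, started from its configuration after reading cc, one for {aⁿbⁿ : n≥1} ∪ {aⁿb²ⁿ : n≥1}, which no deterministic PDA accepts (a DPDA for it would have a single run on aⁿb²ⁿ, accepting after the prefix aⁿbⁿ and accepting again after n more b's; an ordinary PDA that simulates it on a's and b's and, at any moment when it is accepting, may switch to reading only a fresh letter d while feeding each d to the simulation as a b, would accept aⁱbʲdᵏ (k≥1) exactly when both aⁱbʲ and aⁱbʲ⁺ᵏ are in the language, i.e. its language intersected with the regular set a*b*d⁺ would be exactly {aⁿbⁿdⁿ : n≥1} — impossible, since context-free languages are closed under intersection with regular sets and {aⁿbⁿdⁿ} is not context-free). So L* is not a DCFL.

No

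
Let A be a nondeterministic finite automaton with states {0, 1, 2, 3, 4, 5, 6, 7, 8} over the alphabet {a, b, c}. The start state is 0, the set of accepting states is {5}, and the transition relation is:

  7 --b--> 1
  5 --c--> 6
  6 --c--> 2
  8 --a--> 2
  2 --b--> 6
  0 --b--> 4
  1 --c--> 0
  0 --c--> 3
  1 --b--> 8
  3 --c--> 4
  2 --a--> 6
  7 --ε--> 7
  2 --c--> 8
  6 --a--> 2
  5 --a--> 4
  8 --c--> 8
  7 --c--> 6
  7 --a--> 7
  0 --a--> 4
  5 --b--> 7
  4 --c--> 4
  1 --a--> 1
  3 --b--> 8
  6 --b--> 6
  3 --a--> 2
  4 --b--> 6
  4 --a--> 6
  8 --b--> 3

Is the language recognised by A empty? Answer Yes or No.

The states reachable from the start state are {0, 2, 3, 4, 6, 8}.
None of the accepting states {5} is reachable, so no string is accepted and L(A) = ∅.

Yes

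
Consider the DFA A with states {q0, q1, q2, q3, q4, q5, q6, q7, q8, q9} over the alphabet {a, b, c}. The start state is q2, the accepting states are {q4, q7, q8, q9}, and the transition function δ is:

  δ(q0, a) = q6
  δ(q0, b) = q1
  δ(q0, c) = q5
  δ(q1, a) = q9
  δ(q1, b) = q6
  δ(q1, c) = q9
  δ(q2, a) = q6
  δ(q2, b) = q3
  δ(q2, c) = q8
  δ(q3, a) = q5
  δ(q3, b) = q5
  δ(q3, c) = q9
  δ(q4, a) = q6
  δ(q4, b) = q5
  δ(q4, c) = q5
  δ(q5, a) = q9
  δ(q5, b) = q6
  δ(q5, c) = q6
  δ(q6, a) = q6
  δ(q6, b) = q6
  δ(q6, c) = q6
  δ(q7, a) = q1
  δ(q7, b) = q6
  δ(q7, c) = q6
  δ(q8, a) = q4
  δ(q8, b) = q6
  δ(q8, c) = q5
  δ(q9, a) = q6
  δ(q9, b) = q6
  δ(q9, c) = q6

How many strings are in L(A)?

The useful subgraph on states {q2, q3, q4, q5, q8, q9} is acyclic, so L(A) is finite; the longest accepting path visits 5 useful states, giving maximum string length 4.
Counting accepting paths from q2 by length: 1 of length 1, 2 of length 2, 3 of length 3, 2 of length 4. Total 8.

8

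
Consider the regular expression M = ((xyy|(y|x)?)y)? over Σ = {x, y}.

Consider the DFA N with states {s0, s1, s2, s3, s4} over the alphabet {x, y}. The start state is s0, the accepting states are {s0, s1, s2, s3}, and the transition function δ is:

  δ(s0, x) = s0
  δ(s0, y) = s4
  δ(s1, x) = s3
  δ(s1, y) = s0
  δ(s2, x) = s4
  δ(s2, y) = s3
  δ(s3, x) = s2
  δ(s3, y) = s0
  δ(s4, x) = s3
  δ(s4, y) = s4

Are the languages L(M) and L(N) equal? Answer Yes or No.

The string y is accepted by M but rejected by N.
So L(M) ≠ L(N).

No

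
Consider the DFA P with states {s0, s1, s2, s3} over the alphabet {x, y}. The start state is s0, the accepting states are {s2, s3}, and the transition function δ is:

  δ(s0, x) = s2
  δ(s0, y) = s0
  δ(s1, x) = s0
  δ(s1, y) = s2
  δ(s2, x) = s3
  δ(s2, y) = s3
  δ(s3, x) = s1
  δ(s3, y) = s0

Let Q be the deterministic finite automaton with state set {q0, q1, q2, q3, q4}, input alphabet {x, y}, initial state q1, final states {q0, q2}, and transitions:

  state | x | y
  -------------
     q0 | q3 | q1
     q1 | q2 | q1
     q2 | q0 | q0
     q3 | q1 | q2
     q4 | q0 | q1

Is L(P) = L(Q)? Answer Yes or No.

Exploring the product automaton P × Q from the start pair (s0, q1), following both machines on each input symbol, reaches 4 state pairs: (s0, q1), (s2, q2), (s3, q0), (s1, q3).
P accepts in {s2, s3} and Q accepts in {q0, q2}. In every reachable pair the two components are either both accepting — (s2, q2), (s3, q0) — or both non-accepting, so no string is accepted by exactly one of the machines: L(P) \ L(Q) and L(Q) \ L(P) are both empty.
Hence every string is accepted by P iff it is accepted by Q, and the two languages coincide.

Yes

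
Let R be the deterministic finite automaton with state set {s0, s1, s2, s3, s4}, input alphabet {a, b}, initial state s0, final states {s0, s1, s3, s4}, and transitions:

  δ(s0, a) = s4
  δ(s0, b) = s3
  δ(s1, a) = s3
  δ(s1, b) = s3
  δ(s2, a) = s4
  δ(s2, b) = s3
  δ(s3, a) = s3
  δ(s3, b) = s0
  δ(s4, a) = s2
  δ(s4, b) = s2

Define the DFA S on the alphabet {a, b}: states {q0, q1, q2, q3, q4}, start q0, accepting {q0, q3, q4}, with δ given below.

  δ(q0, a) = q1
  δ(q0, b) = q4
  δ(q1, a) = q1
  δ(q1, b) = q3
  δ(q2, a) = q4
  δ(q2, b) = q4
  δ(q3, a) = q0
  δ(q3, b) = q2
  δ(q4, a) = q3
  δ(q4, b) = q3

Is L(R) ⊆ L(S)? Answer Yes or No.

The string a is in L(R) but not in L(S).
So L(R) ⊄ L(S).

No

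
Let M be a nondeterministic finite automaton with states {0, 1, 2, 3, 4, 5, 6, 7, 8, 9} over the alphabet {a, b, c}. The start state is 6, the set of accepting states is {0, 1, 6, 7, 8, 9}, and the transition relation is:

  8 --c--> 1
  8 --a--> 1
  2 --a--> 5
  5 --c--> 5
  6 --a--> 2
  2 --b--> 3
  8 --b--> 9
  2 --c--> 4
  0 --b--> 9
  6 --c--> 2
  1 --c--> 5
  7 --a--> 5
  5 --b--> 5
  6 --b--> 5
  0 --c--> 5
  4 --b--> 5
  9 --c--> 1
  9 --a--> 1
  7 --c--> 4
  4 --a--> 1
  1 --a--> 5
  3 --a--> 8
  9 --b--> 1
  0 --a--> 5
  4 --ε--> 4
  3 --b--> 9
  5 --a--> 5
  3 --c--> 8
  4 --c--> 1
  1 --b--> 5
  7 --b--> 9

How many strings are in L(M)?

41

The useful subgraph on states {1, 2, 3, 4, 6, 8, 9} is acyclic, so L(M) is finite; the longest accepting path visits 6 useful states, giving maximum string length 5.
Counting accepting paths from 6 by length: 1 of length 0, 10 of length 3, 18 of length 4, 12 of length 5. Total 41.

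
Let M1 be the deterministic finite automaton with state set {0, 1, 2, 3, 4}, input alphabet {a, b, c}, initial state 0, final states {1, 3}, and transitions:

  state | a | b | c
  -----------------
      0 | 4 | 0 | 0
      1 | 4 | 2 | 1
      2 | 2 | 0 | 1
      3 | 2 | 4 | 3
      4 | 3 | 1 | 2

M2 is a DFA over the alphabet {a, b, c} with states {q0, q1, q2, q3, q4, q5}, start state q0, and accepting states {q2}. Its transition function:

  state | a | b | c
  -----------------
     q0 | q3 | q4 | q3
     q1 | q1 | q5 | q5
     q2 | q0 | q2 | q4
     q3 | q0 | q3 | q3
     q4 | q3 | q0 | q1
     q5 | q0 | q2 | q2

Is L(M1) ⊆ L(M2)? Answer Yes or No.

No

The string aa is in L(M1) but not in L(M2).
So L(M1) ⊄ L(M2).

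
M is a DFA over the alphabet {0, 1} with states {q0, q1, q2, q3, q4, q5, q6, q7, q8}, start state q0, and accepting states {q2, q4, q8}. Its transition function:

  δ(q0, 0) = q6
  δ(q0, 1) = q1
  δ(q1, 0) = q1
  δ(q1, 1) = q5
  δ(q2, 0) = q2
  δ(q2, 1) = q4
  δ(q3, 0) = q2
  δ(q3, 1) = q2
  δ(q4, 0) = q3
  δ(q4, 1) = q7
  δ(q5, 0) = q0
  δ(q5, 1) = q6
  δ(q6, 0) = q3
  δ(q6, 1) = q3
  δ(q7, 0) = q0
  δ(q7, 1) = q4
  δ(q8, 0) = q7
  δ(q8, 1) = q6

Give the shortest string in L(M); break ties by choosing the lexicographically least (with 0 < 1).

A breadth-first search from q0 reaches an accepting state first via the path q0 → q6 → q3 → q2 on input 000.
No string of length < 3 is accepted (BFS exhausts all shorter strings without reaching an accepting state), and 000 is the lexicographically least accepting string of length 3.

000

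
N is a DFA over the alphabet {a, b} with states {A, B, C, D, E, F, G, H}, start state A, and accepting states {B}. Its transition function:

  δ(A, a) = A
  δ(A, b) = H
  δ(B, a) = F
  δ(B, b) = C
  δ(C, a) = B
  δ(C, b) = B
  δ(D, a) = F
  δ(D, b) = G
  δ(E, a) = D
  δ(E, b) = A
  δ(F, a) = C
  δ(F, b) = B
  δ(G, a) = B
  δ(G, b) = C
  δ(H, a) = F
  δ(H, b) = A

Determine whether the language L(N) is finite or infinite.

infinite

State A is reachable from the start and can reach an accepting state, and it lies on the cycle A → A.
Traversing that cycle any number of times yields accepted strings of unbounded length, so the language is infinite.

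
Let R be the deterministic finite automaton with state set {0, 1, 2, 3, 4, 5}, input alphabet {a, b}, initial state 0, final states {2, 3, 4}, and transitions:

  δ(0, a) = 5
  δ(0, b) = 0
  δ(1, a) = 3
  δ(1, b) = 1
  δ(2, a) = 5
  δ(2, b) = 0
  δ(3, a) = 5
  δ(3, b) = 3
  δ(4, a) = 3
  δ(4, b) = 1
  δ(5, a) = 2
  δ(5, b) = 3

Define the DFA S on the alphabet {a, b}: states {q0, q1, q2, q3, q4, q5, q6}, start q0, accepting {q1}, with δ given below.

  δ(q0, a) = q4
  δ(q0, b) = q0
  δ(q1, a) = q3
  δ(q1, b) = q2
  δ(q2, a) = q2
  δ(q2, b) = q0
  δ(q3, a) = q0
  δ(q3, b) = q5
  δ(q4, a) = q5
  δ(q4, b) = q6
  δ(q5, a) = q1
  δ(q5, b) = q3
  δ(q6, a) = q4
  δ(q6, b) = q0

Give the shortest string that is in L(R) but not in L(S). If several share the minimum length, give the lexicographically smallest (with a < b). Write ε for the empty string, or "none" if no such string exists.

The string aa is accepted by R but not by S.
No shorter string lies in the difference, and aa is the lexicographically first length-2 string in L(R) \ L(S).

aa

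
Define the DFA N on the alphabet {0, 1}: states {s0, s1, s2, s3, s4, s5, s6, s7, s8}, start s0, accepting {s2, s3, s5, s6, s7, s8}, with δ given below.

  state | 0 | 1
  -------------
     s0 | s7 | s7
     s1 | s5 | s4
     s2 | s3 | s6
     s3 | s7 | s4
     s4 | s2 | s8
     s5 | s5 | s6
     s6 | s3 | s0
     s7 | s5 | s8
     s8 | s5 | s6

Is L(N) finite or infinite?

infinite

State s5 is reachable from the start and can reach an accepting state, and it lies on the cycle s5 → s5.
Traversing that cycle any number of times yields accepted strings of unbounded length, so the language is infinite.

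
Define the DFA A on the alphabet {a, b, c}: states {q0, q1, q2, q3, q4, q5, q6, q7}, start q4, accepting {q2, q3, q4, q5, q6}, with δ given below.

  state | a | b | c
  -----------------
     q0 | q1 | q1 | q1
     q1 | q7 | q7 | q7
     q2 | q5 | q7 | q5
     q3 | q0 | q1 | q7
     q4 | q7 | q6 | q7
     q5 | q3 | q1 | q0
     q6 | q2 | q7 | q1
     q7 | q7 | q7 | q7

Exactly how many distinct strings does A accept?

The useful subgraph on states {q2, q3, q4, q5, q6} is acyclic, so L(A) is finite; the longest accepting path visits 5 useful states, giving maximum string length 4.
Counting accepting paths from q4 by length: 1 of length 0, 1 of length 1, 1 of length 2, 2 of length 3, 2 of length 4. Total 7.

7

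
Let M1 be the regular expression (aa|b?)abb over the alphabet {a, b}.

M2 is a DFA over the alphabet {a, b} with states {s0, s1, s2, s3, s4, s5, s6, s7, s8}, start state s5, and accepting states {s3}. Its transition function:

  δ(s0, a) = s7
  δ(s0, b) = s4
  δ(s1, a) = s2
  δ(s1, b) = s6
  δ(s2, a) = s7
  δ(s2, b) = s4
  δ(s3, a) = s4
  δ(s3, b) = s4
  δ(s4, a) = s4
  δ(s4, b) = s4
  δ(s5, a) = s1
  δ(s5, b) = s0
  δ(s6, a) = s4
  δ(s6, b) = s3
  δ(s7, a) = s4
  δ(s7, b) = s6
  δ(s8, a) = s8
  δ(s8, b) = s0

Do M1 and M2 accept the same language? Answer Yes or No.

Yes

Converting the expression M1 to a DFA (subset construction, then merging equivalent states) gives the minimal DFA with states {r0, r1, r2, r3, r4, r5, r6}, start state r0, accepting states {r6} and transitions r0: a→r1, b→r2; r1: a→r2, b→r3; r2: a→r4, b→r5; r3: a→r5, b→r6; r4: a→r5, b→r3; r5: a→r5, b→r5; r6: a→r5, b→r5.
Exploring the product automaton M1 × M2 from the start pair (r0, s5), following both machines on each input symbol, reaches 8 state pairs: (r0, s5), (r1, s1), (r2, s0), (r2, s2), (r3, s6), (r4, s7), (r5, s4), (r6, s3).
M1 accepts in {r6} and M2 accepts in {s3}. In every reachable pair the two components are either both accepting — (r6, s3) — or both non-accepting, so no string is accepted by exactly one of the machines: L(M1) \ L(M2) and L(M2) \ L(M1) are both empty.
Hence every string is accepted by M1 iff it is accepted by M2, and the two languages coincide.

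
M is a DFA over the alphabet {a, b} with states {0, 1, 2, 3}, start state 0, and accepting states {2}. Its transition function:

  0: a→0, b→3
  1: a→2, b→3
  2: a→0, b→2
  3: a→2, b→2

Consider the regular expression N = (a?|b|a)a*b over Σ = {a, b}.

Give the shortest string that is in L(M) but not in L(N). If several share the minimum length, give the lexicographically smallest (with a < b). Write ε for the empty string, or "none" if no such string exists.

The string ba is accepted by M but not by N.
No shorter string lies in the difference, and ba is the lexicographically first length-2 string in L(M) \ L(N).

ba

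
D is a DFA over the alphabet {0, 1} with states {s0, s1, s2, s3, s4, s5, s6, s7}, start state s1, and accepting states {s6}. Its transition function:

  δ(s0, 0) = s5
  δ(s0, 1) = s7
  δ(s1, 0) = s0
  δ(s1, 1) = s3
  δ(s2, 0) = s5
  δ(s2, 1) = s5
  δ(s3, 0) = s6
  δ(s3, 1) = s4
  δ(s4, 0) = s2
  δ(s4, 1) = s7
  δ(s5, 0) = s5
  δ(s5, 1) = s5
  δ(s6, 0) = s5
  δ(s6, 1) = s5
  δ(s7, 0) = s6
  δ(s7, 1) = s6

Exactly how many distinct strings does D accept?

5

The useful subgraph on states {s0, s1, s3, s4, s6, s7} is acyclic, so L(D) is finite; the longest accepting path visits 5 useful states, giving maximum string length 4.
Counting accepting paths from s1 by length: 1 of length 2, 2 of length 3, 2 of length 4. Total 5.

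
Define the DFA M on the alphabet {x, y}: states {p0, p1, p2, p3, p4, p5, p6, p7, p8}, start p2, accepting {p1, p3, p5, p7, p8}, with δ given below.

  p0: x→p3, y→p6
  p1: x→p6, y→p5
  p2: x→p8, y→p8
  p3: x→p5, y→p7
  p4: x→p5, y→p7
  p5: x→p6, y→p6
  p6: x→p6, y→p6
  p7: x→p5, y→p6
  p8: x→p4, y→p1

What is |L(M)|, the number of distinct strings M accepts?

12

The useful subgraph on states {p1, p2, p4, p5, p7, p8} is acyclic, so L(M) is finite; the longest accepting path visits 5 useful states, giving maximum string length 4.
Counting accepting paths from p2 by length: 2 of length 1, 2 of length 2, 6 of length 3, 2 of length 4. Total 12.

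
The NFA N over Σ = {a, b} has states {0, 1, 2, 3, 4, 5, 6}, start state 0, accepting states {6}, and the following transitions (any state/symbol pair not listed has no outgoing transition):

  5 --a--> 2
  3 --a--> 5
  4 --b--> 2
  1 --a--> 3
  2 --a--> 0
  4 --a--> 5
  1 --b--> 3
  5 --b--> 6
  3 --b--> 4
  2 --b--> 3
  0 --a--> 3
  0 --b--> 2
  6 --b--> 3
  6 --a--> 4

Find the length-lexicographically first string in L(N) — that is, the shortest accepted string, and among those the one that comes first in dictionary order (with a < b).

A breadth-first search from 0 reaches an accepting state first via the path 0 → 3 → 5 → 6 on input aab.
No string of length < 3 is accepted (BFS exhausts all shorter strings without reaching an accepting state), and aab is the lexicographically least accepting string of length 3.

aab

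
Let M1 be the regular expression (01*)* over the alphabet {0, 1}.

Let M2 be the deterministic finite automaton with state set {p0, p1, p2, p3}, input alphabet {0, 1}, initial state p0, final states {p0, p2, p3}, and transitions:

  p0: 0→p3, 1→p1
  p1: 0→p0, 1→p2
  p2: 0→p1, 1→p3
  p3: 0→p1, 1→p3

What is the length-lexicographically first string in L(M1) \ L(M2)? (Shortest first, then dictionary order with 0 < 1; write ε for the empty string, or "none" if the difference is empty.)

The string 00 is accepted by M1 but not by M2.
No shorter string lies in the difference, and 00 is the lexicographically first length-2 string in L(M1) \ L(M2).

00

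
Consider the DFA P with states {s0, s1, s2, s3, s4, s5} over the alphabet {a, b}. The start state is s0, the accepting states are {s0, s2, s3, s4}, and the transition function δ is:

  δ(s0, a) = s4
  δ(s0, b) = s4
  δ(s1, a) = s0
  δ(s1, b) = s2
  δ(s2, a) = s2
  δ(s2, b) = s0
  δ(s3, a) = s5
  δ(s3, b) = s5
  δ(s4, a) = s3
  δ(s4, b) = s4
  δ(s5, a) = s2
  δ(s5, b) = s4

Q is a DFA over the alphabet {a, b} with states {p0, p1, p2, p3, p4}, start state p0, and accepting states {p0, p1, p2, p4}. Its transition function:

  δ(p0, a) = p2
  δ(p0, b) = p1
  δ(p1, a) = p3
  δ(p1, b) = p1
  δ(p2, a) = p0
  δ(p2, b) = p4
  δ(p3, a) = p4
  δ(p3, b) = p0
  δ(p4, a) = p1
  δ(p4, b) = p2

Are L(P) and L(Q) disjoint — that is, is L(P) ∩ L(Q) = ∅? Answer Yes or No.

No

The empty string ε is accepted by both P and Q.
Hence L(P) ∩ L(Q) ≠ ∅.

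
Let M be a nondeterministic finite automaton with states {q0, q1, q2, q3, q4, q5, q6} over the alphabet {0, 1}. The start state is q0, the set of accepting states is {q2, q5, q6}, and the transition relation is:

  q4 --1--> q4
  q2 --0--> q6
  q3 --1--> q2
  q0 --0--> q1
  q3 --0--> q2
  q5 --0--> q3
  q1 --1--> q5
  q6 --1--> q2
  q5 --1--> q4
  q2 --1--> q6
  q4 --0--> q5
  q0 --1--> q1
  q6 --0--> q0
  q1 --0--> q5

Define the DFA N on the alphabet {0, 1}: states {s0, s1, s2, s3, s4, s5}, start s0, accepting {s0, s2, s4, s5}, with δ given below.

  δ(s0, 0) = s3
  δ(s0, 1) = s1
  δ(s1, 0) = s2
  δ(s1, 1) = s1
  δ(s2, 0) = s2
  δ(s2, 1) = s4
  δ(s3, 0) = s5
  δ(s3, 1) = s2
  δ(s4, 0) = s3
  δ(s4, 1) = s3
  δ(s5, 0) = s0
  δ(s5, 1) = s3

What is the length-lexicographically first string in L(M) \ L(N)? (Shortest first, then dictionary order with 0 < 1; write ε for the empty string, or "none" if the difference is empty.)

The string 11 is accepted by M but not by N.
No shorter string lies in the difference, and 11 is the lexicographically first length-2 string in L(M) \ L(N).

11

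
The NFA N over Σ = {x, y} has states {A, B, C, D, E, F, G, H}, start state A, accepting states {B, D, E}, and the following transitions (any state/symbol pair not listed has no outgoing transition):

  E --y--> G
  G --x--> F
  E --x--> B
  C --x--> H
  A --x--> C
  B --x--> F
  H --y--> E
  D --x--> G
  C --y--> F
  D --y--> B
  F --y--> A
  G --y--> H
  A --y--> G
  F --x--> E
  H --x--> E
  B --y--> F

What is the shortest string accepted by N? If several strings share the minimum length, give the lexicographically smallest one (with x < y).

A breadth-first search from A reaches an accepting state first via the path A → C → H → E on input xxx.
No string of length < 3 is accepted (BFS exhausts all shorter strings without reaching an accepting state), and xxx is the lexicographically least accepting string of length 3.

xxx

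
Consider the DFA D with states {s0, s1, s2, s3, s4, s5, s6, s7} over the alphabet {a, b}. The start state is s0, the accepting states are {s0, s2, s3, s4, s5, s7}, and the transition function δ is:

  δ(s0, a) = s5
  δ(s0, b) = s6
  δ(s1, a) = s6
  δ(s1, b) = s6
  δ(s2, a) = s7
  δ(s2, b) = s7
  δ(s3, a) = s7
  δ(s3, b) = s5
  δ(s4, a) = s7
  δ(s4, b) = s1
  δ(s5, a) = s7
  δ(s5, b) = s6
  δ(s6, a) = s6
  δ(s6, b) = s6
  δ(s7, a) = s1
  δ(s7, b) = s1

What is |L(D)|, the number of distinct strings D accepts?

3

The useful subgraph on states {s0, s5, s7} is acyclic, so L(D) is finite; the longest accepting path visits 3 useful states, giving maximum string length 2.
Counting accepting paths from s0 by length: 1 of length 0, 1 of length 1, 1 of length 2. Total 3.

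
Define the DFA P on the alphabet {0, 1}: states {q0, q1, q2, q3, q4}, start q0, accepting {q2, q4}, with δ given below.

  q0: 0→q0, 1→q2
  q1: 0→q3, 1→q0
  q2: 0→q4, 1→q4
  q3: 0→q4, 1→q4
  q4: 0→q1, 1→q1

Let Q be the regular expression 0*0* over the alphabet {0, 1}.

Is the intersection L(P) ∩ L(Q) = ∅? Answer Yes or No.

Yes

Converting the expression Q to a DFA (subset construction, then merging equivalent states) gives the minimal DFA with states {r0, r1}, start state r0, accepting states {r0} and transitions r0: 0→r0, 1→r1; r1: 0→r1, 1→r1.
Exploring the product automaton P × Q from the start pair (q0, r0), following both machines on each input symbol, reaches 6 state pairs: (q0, r0), (q2, r1), (q4, r1), (q1, r1), (q3, r1), (q0, r1).
P accepts in {q2, q4} and Q accepts in {r0}; no reachable pair has both components accepting, so no string drives both machines to acceptance simultaneously and L(P) ∩ L(Q) = ∅.
So no string is accepted by both, and the intersection is empty.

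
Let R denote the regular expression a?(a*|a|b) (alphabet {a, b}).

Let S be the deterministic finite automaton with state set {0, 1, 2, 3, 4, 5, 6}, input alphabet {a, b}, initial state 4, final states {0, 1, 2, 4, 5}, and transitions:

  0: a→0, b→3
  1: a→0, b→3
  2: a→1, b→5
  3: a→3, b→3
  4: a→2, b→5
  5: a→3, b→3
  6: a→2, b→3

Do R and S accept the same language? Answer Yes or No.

Yes

Converting the expression R to a DFA (subset construction, then merging equivalent states) gives the minimal DFA with states {r0, r1, r2, r3, r4}, start state r0, accepting states {r0, r1, r2, r3} and transitions r0: a→r1, b→r2; r1: a→r3, b→r2; r2: a→r4, b→r4; r3: a→r3, b→r4; r4: a→r4, b→r4.
Exploring the product automaton R × S from the start pair (r0, 4), following both machines on each input symbol, reaches 6 state pairs: (r0, 4), (r1, 2), (r2, 5), (r3, 1), (r4, 3), (r3, 0).
R accepts in {r0, r1, r2, r3} and S accepts in {0, 1, 2, 4, 5}. In every reachable pair the two components are either both accepting — (r0, 4), (r1, 2), (r2, 5), (r3, 1), (r3, 0) — or both non-accepting, so no string is accepted by exactly one of the machines: L(R) \ L(S) and L(S) \ L(R) are both empty.
Hence every string is accepted by R iff it is accepted by S, and the two languages coincide.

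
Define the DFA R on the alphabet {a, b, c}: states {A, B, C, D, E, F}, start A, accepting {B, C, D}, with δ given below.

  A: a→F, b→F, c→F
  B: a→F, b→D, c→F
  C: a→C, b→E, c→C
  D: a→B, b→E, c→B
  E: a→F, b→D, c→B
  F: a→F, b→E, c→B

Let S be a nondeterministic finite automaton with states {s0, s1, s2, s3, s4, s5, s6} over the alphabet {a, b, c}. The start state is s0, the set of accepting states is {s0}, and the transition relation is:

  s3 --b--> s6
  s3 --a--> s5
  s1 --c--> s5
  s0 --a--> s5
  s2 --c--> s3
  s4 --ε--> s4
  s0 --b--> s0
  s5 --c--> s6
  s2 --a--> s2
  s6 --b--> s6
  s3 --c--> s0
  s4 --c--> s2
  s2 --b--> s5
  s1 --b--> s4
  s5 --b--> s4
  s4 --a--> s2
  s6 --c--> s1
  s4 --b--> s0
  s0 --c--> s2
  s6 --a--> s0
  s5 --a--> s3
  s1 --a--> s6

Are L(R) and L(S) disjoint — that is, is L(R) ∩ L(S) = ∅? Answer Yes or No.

No

The string aac is accepted by both R and S.
Hence L(R) ∩ L(S) ≠ ∅.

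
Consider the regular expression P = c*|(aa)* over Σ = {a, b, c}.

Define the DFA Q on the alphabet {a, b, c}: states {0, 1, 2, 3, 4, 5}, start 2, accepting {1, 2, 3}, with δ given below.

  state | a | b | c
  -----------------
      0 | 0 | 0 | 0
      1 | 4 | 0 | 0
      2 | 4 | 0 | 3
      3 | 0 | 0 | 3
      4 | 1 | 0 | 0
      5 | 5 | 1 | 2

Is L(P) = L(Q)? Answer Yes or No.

Yes

Converting the expression P to a DFA (subset construction, then merging equivalent states) gives the minimal DFA with states {p0, p1, p2, p3, p4}, start state p0, accepting states {p0, p3, p4} and transitions p0: a→p1, b→p2, c→p3; p1: a→p4, b→p2, c→p2; p2: a→p2, b→p2, c→p2; p3: a→p2, b→p2, c→p3; p4: a→p1, b→p2, c→p2.
Exploring the product automaton P × Q from the start pair (p0, 2), following both machines on each input symbol, reaches 5 state pairs: (p0, 2), (p1, 4), (p2, 0), (p3, 3), (p4, 1).
P accepts in {p0, p3, p4} and Q accepts in {1, 2, 3}. In every reachable pair the two components are either both accepting — (p0, 2), (p3, 3), (p4, 1) — or both non-accepting, so no string is accepted by exactly one of the machines: L(P) \ L(Q) and L(Q) \ L(P) are both empty.
Hence every string is accepted by P iff it is accepted by Q, and the two languages coincide.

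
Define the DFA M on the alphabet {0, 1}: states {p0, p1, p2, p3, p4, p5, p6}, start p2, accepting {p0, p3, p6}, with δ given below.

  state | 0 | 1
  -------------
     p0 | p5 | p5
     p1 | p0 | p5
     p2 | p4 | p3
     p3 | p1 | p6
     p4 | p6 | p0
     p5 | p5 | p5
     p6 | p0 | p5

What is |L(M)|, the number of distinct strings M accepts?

7

The useful subgraph on states {p0, p1, p2, p3, p4, p6} is acyclic, so L(M) is finite; the longest accepting path visits 4 useful states, giving maximum string length 3.
Counting accepting paths from p2 by length: 1 of length 1, 3 of length 2, 3 of length 3. Total 7.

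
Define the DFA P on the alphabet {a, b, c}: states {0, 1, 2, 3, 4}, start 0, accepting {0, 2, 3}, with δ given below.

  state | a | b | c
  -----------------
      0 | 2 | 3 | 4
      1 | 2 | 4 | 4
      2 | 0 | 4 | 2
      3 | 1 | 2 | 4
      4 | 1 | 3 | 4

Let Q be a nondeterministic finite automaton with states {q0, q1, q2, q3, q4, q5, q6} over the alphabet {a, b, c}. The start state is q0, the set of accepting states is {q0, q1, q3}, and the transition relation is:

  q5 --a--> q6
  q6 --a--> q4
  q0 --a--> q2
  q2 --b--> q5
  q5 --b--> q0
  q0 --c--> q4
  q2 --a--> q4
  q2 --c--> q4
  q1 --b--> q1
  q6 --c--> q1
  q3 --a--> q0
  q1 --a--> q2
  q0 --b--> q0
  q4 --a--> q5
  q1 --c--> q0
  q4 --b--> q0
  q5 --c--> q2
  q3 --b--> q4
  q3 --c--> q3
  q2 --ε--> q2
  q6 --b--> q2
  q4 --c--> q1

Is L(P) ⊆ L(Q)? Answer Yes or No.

The string a is in L(P) but not in L(Q).
So L(P) ⊄ L(Q).

No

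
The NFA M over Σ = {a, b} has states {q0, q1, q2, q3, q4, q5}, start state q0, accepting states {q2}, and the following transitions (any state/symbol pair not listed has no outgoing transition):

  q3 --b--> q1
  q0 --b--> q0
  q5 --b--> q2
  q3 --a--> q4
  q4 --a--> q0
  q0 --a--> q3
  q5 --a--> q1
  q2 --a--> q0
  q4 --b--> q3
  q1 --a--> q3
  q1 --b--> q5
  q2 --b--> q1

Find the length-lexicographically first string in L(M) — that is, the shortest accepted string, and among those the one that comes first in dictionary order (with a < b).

A breadth-first search from q0 reaches an accepting state first via the path q0 → q3 → q1 → q5 → q2 on input abbb.
No string of length < 4 is accepted (BFS exhausts all shorter strings without reaching an accepting state), and abbb is the lexicographically least accepting string of length 4.

abbb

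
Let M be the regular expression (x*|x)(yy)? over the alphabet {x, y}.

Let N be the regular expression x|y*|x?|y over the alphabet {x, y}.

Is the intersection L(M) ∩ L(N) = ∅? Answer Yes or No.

No

The empty string ε is accepted by both M and N.
Hence L(M) ∩ L(N) ≠ ∅.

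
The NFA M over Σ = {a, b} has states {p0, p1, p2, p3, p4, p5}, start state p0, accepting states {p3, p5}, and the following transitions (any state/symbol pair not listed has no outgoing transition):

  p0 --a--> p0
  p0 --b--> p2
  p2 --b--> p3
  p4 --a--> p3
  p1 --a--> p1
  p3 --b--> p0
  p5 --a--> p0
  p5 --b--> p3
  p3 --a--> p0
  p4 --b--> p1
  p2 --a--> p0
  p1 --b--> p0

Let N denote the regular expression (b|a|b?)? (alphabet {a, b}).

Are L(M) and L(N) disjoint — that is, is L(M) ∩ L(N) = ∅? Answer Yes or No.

Yes

Converting the expression N to a DFA (subset construction, then merging equivalent states) gives the minimal DFA with states {n0, n1, n2}, start state n0, accepting states {n0, n1} and transitions n0: a→n1, b→n1; n1: a→n2, b→n2; n2: a→n2, b→n2.
Exploring the product automaton M × N from the start pair (p0, n0), following both machines on each input symbol, reaches 6 state pairs: (p0, n0), (p0, n1), (p2, n1), (p0, n2), (p2, n2), (p3, n2).
M accepts in {p3, p5} and N accepts in {n0, n1}; no reachable pair has both components accepting, so no string drives both machines to acceptance simultaneously and L(M) ∩ L(N) = ∅.
So no string is accepted by both, and the intersection is empty.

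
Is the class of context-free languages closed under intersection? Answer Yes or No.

No

{aⁿbⁿcᵐ : m,n≥0} and {aᵐbⁿcⁿ : m,n≥0} are both context-free, but their intersection {aⁿbⁿcⁿ : n≥0} is not (pumping lemma).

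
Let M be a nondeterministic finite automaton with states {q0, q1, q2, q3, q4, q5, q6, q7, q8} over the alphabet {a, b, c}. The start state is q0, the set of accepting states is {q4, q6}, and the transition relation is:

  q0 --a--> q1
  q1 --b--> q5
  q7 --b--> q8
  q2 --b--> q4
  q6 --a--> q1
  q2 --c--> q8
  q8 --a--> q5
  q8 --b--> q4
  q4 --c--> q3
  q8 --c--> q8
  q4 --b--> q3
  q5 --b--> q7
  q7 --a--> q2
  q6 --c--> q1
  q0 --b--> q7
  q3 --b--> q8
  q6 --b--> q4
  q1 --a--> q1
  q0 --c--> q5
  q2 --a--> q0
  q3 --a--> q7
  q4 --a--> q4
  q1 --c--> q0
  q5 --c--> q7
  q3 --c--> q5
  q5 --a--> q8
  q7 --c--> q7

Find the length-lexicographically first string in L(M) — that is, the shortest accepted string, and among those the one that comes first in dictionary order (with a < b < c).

A breadth-first search from q0 reaches an accepting state first via the path q0 → q7 → q2 → q4 on input bab.
No string of length < 3 is accepted (BFS exhausts all shorter strings without reaching an accepting state), and bab is the lexicographically least accepting string of length 3.

bab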